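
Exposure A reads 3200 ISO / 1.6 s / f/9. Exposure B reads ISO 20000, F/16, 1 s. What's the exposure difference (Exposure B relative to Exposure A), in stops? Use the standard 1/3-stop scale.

Aperture: f/9 → f/10 → f/11 → f/13 → f/14 → f/16 — 1 2/3 stops narrower (darker).
Shutter speed: 1.6 → 1.3 → 1 — 2/3 stop shorter (darker).
ISO: 3200 → 4000 → 5000 → 6400 → 8000 → 10000 → 12800 → 16000 → 20000 — 2 2/3 stops raised (brighter).
Net: −1 2/3 −2/3 +2 2/3 = +1/3 stops.

1/3 stop brighter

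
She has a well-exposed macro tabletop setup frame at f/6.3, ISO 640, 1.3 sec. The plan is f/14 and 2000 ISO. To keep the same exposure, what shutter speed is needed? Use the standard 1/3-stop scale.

Aperture: f/6.3 → f/7.1 → f/8 → f/9 → f/10 → f/11 → f/13 → f/14 — 2 1/3 stops stopped down (darker).
ISO: 640 → 800 → 1000 → 1250 → 1600 → 2000 — 1 2/3 stops raised (brighter).
Net change so far: 2/3 stop darker. Offset with the shutter speed: 1.3 → 1.6 → 2.

2 s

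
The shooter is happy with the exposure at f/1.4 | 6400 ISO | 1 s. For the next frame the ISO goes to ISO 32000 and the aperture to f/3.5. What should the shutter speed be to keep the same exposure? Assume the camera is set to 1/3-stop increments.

1.3 s

ISO: 6400 → 8000 → 10000 → 12800 → 16000 → 20000 → 25600 → 32000 — 2 1/3 stops higher (brighter).
Aperture: f/1.4 → f/1.6 → f/1.8 → f/2 → f/2.2 → f/2.5 → f/2.8 → f/3.2 → f/3.5 — 2 2/3 stops smaller aperture (darker).
Net change so far: 1/3 stop darker. Offset with the shutter speed: 1 → 1.3.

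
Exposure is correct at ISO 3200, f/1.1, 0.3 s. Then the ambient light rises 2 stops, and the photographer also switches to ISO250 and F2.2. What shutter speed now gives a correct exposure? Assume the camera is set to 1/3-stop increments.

Scene light: 2 stops brighter.
ISO: 3200 → 2500 → 2000 → 1600 → 1250 → 1000 → 800 → 640 → 500 → 400 → 320 → 250 — 3 2/3 stops lower (darker).
Aperture: f/1.1 → f/1.2 → f/1.4 → f/1.6 → f/1.8 → f/2 → f/2.2 — 2 stops smaller aperture (darker).
Net so far: 3 2/3 stops darker. Shutter speed: 0.3 → 0.4 → 0.5 → 0.6 → 0.8 → 1 → 1.3 → 1.6 → 2 → 2.5 → 3.2 → 4.

4 s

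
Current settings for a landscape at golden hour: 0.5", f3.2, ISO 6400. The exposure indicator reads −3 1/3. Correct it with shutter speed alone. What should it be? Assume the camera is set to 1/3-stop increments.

Underexposed by 3 1/3 stops → need 3 1/3 stops brighter.
Shutter speed: 0.5 → 0.6 → 0.8 → 1 → 1.3 → 1.6 → 2 → 2.5 → 3.2 → 4 → 5.

5 s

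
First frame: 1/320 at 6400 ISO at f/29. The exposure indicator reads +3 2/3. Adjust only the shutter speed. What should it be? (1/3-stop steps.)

1/4000s

Overexposed by 3 2/3 stops → need 3 2/3 stops darker.
Shutter speed: 1/320 → 1/400 → 1/500 → 1/640 → 1/800 → 1/1000 → 1/1250 → 1/1600 → 1/2000 → 1/2500 → 1/3200 → 1/4000.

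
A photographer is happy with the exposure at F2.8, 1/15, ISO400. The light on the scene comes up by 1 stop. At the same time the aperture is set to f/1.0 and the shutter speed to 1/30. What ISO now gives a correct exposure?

ISO 50

Scene light: 1 stop brighter.
Aperture: f/2.8 → f/2 → f/1.4 → f/1.0 — 3 stops opened up (brighter).
Shutter speed: 1/15 → 1/30 — 1 stop shorter (darker).
Net so far: 3 stops brighter. ISO: 400 → 200 → 100 → 50.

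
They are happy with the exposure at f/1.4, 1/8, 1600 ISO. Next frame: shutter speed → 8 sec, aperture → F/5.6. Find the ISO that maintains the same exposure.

Shutter speed: 1/8 → 1/4 → 1/2 → 1 → 2 → 4 → 8 — 6 stops slower (brighter).
Aperture: f/1.4 → f/2 → f/2.8 → f/4 → f/5.6 — 4 stops narrower (darker).
Net change so far: 2 stops brighter. Offset with the ISO: 1600 → 800 → 400.

ISO 400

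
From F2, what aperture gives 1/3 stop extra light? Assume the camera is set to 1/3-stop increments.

Aperture: f/2 → f/1.8 — 1/3 stop larger aperture (brighter).

f/1.8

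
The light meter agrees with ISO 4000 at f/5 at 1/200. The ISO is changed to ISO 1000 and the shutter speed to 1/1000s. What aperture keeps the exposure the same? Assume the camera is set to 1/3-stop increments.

f/1.1

ISO: 4000 → 3200 → 2500 → 2000 → 1600 → 1250 → 1000 — 2 stops lower (darker).
Shutter speed: 1/200 → 1/250 → 1/320 → 1/400 → 1/500 → 1/640 → 1/800 → 1/1000 — 2 1/3 stops shorter (darker).
Net change so far: 4 1/3 stops darker. Offset with the aperture: f/5 → f/4.5 → f/4 → f/3.5 → f/3.2 → f/2.8 → f/2.5 → f/2.2 → f/2 → f/1.8 → f/1.6 → f/1.4 → f/1.2 → f/1.1.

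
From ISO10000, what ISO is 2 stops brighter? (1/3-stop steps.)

ISO: 10000 → 12800 → 16000 → 20000 → 25600 → 32000 → 40000 — 2 stops higher (brighter).

ISO 40000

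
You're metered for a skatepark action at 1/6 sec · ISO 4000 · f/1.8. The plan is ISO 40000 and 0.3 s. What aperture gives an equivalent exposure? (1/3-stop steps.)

f/8

ISO: 4000 → 5000 → 6400 → 8000 → 10000 → 12800 → 16000 → 20000 → 25600 → 32000 → 40000 — 3 1/3 stops higher (brighter).
Shutter speed: 1/6 → 1/5 → 1/4 → 0.3 — 1 stop slower (brighter).
Net change so far: 4 1/3 stops brighter. Offset with the aperture: f/1.8 → f/2 → f/2.2 → f/2.5 → f/2.8 → f/3.2 → f/3.5 → f/4 → f/4.5 → f/5 → f/5.6 → f/6.3 → f/7.1 → f/8.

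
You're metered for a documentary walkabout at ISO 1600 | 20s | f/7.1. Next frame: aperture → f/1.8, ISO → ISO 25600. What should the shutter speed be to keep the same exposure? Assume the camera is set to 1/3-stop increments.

Aperture: f/7.1 → f/6.3 → f/5.6 → f/5 → f/4.5 → f/4 → f/3.5 → f/3.2 → f/2.8 → f/2.5 → f/2.2 → f/2 → f/1.8 — 4 stops opened up (brighter).
ISO: 1600 → 2000 → 2500 → 3200 → 4000 → 5000 → 6400 → 8000 → 10000 → 12800 → 16000 → 20000 → 25600 — 4 stops raised (brighter).
Net change so far: 8 stops brighter. Offset with the shutter speed: 20 → 15 → 13 → 10 → 8 → 6 → 5 → 4 → 3.2 → 2.5 → 2 → 1.6 → 1.3 → 1 → 0.8 → 0.6 → 0.5 → 0.4 → 0.3 → 1/4 → 1/5 → 1/6 → 1/8 → 1/10 → 1/13.

1/13s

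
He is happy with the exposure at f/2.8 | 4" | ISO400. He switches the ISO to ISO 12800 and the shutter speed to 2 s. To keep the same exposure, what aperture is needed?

ISO: 400 → 800 → 1600 → 3200 → 6400 → 12800 — 5 stops higher (brighter).
Shutter speed: 4 → 2 — 1 stop faster (darker).
Net change so far: 4 stops brighter. Offset with the aperture: f/2.8 → f/4 → f/5.6 → f/8 → f/11.

f/11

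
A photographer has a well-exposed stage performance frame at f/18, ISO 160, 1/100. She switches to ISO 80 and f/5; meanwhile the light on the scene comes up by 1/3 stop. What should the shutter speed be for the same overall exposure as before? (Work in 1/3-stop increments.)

Scene light: 1/3 stop brighter.
ISO: 160 → 125 → 100 → 80 — 1 stop dropped (darker).
Aperture: f/18 → f/16 → f/14 → f/13 → f/11 → f/10 → f/9 → f/8 → f/7.1 → f/6.3 → f/5.6 → f/5 — 3 2/3 stops larger aperture (brighter).
Net so far: 3 stops brighter. Shutter speed: 1/100 → 1/125 → 1/160 → 1/200 → 1/250 → 1/320 → 1/400 → 1/500 → 1/640 → 1/800.

1/800s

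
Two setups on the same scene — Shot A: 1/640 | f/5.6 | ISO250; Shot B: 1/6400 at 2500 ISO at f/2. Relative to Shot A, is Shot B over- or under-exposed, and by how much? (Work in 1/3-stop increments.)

Aperture: f/5.6 → f/5 → f/4.5 → f/4 → f/3.5 → f/3.2 → f/2.8 → f/2.5 → f/2.2 → f/2 — 3 stops wider (brighter).
Shutter speed: 1/640 → 1/800 → 1/1000 → 1/1250 → 1/1600 → 1/2000 → 1/2500 → 1/3200 → 1/4000 → 1/5000 → 1/6400 — 3 1/3 stops faster (darker).
ISO: 250 → 320 → 400 → 500 → 640 → 800 → 1000 → 1250 → 1600 → 2000 → 2500 — 3 1/3 stops raised (brighter).
Net: +3 −3 1/3 +3 1/3 = +3 stops.

3 stops brighter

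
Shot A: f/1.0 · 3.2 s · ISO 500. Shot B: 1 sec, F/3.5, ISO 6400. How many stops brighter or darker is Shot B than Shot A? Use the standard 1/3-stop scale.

Aperture: f/1.0 → f/1.1 → f/1.2 → f/1.4 → f/1.6 → f/1.8 → f/2 → f/2.2 → f/2.5 → f/2.8 → f/3.2 → f/3.5 — 3 2/3 stops narrower (darker).
Shutter speed: 3.2 → 2.5 → 2 → 1.6 → 1.3 → 1 — 1 2/3 stops faster (darker).
ISO: 500 → 640 → 800 → 1000 → 1250 → 1600 → 2000 → 2500 → 3200 → 4000 → 5000 → 6400 — 3 2/3 stops raised (brighter).
Net: −3 2/3 −1 2/3 +3 2/3 = −1 2/3 stops.

1 2/3 stops darker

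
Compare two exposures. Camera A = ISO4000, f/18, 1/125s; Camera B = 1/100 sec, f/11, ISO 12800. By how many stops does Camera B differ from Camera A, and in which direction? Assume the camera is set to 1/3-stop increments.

3 1/3 stops brighter

Aperture: f/18 → f/16 → f/14 → f/13 → f/11 — 1 1/3 stops larger aperture (brighter).
Shutter speed: 1/125 → 1/100 — 1/3 stop longer (brighter).
ISO: 4000 → 5000 → 6400 → 8000 → 10000 → 12800 — 1 2/3 stops higher (brighter).
Net: +1 1/3 +1/3 +1 2/3 = +3 1/3 stops.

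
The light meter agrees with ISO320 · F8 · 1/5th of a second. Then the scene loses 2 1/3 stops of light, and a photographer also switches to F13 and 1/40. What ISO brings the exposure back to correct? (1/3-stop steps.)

Scene light: 2 1/3 stops darker.
Aperture: f/8 → f/9 → f/10 → f/11 → f/13 — 1 1/3 stops smaller aperture (darker).
Shutter speed: 1/5 → 1/6 → 1/8 → 1/10 → 1/13 → 1/15 → 1/20 → 1/25 → 1/30 → 1/40 — 3 stops shorter (darker).
Net so far: 6 2/3 stops darker. ISO: 320 → 400 → 500 → 640 → 800 → 1000 → 1250 → 1600 → 2000 → 2500 → 3200 → 4000 → 5000 → 6400 → 8000 → 10000 → 12800 → 16000 → 20000 → 25600 → 32000.

ISO 32000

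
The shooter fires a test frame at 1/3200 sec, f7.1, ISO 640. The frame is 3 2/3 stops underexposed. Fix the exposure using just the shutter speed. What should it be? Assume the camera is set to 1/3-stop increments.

1/250s

Underexposed by 3 2/3 stops → need 3 2/3 stops brighter.
Shutter speed: 1/3200 → 1/2500 → 1/2000 → 1/1600 → 1/1250 → 1/1000 → 1/800 → 1/640 → 1/500 → 1/400 → 1/320 → 1/250.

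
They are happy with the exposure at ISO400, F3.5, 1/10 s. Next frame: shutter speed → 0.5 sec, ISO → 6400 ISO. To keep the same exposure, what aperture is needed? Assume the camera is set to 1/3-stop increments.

Shutter speed: 1/10 → 1/8 → 1/6 → 1/5 → 1/4 → 0.3 → 0.4 → 0.5 — 2 1/3 stops slower (brighter).
ISO: 400 → 500 → 640 → 800 → 1000 → 1250 → 1600 → 2000 → 2500 → 3200 → 4000 → 5000 → 6400 — 4 stops raised (brighter).
Net change so far: 6 1/3 stops brighter. Offset with the aperture: f/3.5 → f/4 → f/4.5 → f/5 → f/5.6 → f/6.3 → f/7.1 → f/8 → f/9 → f/10 → f/11 → f/13 → f/14 → f/16 → f/18 → f/20 → f/22 → f/25 → f/29 → f/32.

f/32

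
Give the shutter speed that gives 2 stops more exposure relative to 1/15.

1/4s

Shutter speed: 1/15 → 1/8 → 1/4 — 2 stops slower (brighter).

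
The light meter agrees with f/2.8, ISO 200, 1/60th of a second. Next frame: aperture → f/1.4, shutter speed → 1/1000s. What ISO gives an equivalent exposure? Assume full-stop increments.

Aperture: f/2.8 → f/2 → f/1.4 — 2 stops larger aperture (brighter).
Shutter speed: 1/60 → 1/125 → 1/250 → 1/500 → 1/1000 — 4 stops faster (darker).
Net change so far: 2 stops darker. Offset with the ISO: 200 → 400 → 800.

ISO 800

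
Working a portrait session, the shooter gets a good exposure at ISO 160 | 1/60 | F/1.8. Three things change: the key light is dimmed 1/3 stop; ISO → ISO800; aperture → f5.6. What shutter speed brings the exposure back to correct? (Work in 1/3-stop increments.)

Scene light: 1/3 stop darker.
ISO: 160 → 200 → 250 → 320 → 400 → 500 → 640 → 800 — 2 1/3 stops higher (brighter).
Aperture: f/1.8 → f/2 → f/2.2 → f/2.5 → f/2.8 → f/3.2 → f/3.5 → f/4 → f/4.5 → f/5 → f/5.6 — 3 1/3 stops narrower (darker).
Net so far: 1 1/3 stops darker. Shutter speed: 1/60 → 1/50 → 1/40 → 1/30 → 1/25.

1/25s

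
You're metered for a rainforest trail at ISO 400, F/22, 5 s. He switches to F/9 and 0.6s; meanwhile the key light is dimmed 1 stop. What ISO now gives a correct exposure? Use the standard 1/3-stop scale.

ISO 1000

Scene light: 1 stop darker.
Aperture: f/22 → f/20 → f/18 → f/16 → f/14 → f/13 → f/11 → f/10 → f/9 — 2 2/3 stops opened up (brighter).
Shutter speed: 5 → 4 → 3.2 → 2.5 → 2 → 1.6 → 1.3 → 1 → 0.8 → 0.6 — 3 stops faster (darker).
Net so far: 1 1/3 stops darker. ISO: 400 → 500 → 640 → 800 → 1000.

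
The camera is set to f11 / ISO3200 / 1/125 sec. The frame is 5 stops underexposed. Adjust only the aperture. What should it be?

Underexposed by 5 stops → need 5 stops brighter.
Aperture: f/11 → f/8 → f/5.6 → f/4 → f/2.8 → f/2.

f/2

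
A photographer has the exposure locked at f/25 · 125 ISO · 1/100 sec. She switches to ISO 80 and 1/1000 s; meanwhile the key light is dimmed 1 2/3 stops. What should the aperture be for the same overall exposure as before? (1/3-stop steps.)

f/3.5

Scene light: 1 2/3 stops darker.
ISO: 125 → 100 → 80 — 2/3 stop dropped (darker).
Shutter speed: 1/100 → 1/125 → 1/160 → 1/200 → 1/250 → 1/320 → 1/400 → 1/500 → 1/640 → 1/800 → 1/1000 — 3 1/3 stops shorter (darker).
Net so far: 5 2/3 stops darker. Aperture: f/25 → f/22 → f/20 → f/18 → f/16 → f/14 → f/13 → f/11 → f/10 → f/9 → f/8 → f/7.1 → f/6.3 → f/5.6 → f/5 → f/4.5 → f/4 → f/3.5.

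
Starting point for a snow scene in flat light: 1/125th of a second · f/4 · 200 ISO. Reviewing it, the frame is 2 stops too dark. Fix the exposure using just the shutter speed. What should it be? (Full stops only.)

Underexposed by 2 stops → need 2 stops brighter.
Shutter speed: 1/125 → 1/60 → 1/30.

1/30s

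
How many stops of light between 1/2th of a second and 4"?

1/2 → 1 → 2 → 4 — count the steps: 3 stops.

3 stops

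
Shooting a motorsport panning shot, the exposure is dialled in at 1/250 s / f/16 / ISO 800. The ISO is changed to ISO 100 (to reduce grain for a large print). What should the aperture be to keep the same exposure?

f/5.6

ISO: 800 → 400 → 200 → 100 — 3 stops lower (darker).
Need 3 stops brighter from the aperture: f/16 → f/11 → f/8 → f/5.6.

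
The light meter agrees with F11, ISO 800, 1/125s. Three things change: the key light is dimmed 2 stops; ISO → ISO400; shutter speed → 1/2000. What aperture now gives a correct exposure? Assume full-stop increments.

f/1.0

Scene light: 2 stops darker.
ISO: 800 → 400 — 1 stop lower (darker).
Shutter speed: 1/125 → 1/250 → 1/500 → 1/1000 → 1/2000 — 4 stops shorter (darker).
Net so far: 7 stops darker. Aperture: f/11 → f/8 → f/5.6 → f/4 → f/2.8 → f/2 → f/1.4 → f/1.0.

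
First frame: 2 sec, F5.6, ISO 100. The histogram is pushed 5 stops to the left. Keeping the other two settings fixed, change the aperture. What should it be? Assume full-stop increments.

f/1.0

Underexposed by 5 stops → need 5 stops brighter.
Aperture: f/5.6 → f/4 → f/2.8 → f/2 → f/1.4 → f/1.0.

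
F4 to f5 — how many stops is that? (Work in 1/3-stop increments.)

2/3 stop

f/4 → f/4.5 → f/5 — count the steps: 2 third-stops = 2/3 stop.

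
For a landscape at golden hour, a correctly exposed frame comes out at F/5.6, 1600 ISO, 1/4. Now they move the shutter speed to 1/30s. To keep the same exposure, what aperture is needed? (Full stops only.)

Shutter speed: 1/4 → 1/8 → 1/15 → 1/30 — 3 stops shorter (darker).
Need 3 stops brighter from the aperture: f/5.6 → f/4 → f/2.8 → f/2.

f/2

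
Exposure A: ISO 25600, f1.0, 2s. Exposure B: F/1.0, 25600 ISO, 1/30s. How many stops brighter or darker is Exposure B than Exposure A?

6 stops darker

Aperture: unchanged.
Shutter speed: 2 → 1 → 1/2 → 1/4 → 1/8 → 1/15 → 1/30 — 6 stops shorter (darker).
ISO: unchanged.
Net: −6 = −6 stops.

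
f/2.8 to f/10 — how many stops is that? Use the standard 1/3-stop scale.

f/2.8 → f/3.2 → f/3.5 → f/4 → f/4.5 → f/5 → f/5.6 → f/6.3 → f/7.1 → f/8 → f/9 → f/10 — count the steps: 11 third-stops = 3 2/3 stops.

3 2/3 stops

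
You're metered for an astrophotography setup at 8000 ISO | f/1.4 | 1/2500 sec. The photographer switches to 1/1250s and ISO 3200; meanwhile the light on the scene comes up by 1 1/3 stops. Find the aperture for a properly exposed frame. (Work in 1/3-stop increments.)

Scene light: 1 1/3 stops brighter.
Shutter speed: 1/2500 → 1/2000 → 1/1600 → 1/1250 — 1 stop longer (brighter).
ISO: 8000 → 6400 → 5000 → 4000 → 3200 — 1 1/3 stops dropped (darker).
Net so far: 1 stop brighter. Aperture: f/1.4 → f/1.6 → f/1.8 → f/2.

f/2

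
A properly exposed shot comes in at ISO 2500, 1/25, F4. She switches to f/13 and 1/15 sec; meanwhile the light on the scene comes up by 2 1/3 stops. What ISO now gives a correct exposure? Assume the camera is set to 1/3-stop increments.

ISO 3200

Scene light: 2 1/3 stops brighter.
Aperture: f/4 → f/4.5 → f/5 → f/5.6 → f/6.3 → f/7.1 → f/8 → f/9 → f/10 → f/11 → f/13 — 3 1/3 stops narrower (darker).
Shutter speed: 1/25 → 1/20 → 1/15 — 2/3 stop longer (brighter).
Net so far: 1/3 stop darker. ISO: 2500 → 3200.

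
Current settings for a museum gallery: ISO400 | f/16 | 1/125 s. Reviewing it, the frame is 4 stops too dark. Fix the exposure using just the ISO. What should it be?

ISO 6400

Underexposed by 4 stops → need 4 stops brighter.
ISO: 400 → 800 → 1600 → 3200 → 6400.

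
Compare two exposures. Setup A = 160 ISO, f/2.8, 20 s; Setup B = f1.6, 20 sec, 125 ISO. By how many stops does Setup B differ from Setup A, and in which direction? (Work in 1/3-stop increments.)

1 1/3 stops brighter

Aperture: f/2.8 → f/2.5 → f/2.2 → f/2 → f/1.8 → f/1.6 — 1 2/3 stops wider (brighter).
Shutter speed: unchanged.
ISO: 160 → 125 — 1/3 stop lower (darker).
Net: +1 2/3 −1/3 = +1 1/3 stops.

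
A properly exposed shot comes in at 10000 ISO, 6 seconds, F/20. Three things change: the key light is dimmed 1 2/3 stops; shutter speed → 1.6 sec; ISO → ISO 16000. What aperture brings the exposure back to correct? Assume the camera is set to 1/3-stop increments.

f/7.1

Scene light: 1 2/3 stops darker.
Shutter speed: 6 → 5 → 4 → 3.2 → 2.5 → 2 → 1.6 — 2 stops faster (darker).
ISO: 10000 → 12800 → 16000 — 2/3 stop raised (brighter).
Net so far: 3 stops darker. Aperture: f/20 → f/18 → f/16 → f/14 → f/13 → f/11 → f/10 → f/9 → f/8 → f/7.1.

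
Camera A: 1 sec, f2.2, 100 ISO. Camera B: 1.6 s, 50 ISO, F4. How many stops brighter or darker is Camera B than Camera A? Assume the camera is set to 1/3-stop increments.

2 stops darker

Aperture: f/2.2 → f/2.5 → f/2.8 → f/3.2 → f/3.5 → f/4 — 1 2/3 stops smaller aperture (darker).
Shutter speed: 1 → 1.3 → 1.6 — 2/3 stop longer (brighter).
ISO: 100 → 80 → 64 → 50 — 1 stop dropped (darker).
Net: −1 2/3 +2/3 −1 = −2 stops.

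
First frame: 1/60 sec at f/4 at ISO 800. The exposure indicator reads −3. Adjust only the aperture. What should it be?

f/1.4

Underexposed by 3 stops → need 3 stops brighter.
Aperture: f/4 → f/2.8 → f/2 → f/1.4.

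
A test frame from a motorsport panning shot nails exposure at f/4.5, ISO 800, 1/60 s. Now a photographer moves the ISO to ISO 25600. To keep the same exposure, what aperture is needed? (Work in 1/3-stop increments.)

ISO: 800 → 1000 → 1250 → 1600 → 2000 → 2500 → 3200 → 4000 → 5000 → 6400 → 8000 → 10000 → 12800 → 16000 → 20000 → 25600 — 5 stops raised (brighter).
Need 5 stops darker from the aperture: f/4.5 → f/5 → f/5.6 → f/6.3 → f/7.1 → f/8 → f/9 → f/10 → f/11 → f/13 → f/14 → f/16 → f/18 → f/20 → f/22 → f/25.

f/25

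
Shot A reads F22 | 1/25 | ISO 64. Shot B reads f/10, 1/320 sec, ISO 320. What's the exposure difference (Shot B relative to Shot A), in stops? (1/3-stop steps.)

Aperture: f/22 → f/20 → f/18 → f/16 → f/14 → f/13 → f/11 → f/10 — 2 1/3 stops larger aperture (brighter).
Shutter speed: 1/25 → 1/30 → 1/40 → 1/50 → 1/60 → 1/80 → 1/100 → 1/125 → 1/160 → 1/200 → 1/250 → 1/320 — 3 2/3 stops faster (darker).
ISO: 64 → 80 → 100 → 125 → 160 → 200 → 250 → 320 — 2 1/3 stops higher (brighter).
Net: +2 1/3 −3 2/3 +2 1/3 = +1 stop.

1 stop brighter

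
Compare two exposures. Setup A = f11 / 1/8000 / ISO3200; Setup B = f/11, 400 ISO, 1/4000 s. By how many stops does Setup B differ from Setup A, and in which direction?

Aperture: unchanged.
Shutter speed: 1/8000 → 1/4000 — 1 stop longer (brighter).
ISO: 3200 → 1600 → 800 → 400 — 3 stops lower (darker).
Net: +1 −3 = −2 stops.

2 stops darker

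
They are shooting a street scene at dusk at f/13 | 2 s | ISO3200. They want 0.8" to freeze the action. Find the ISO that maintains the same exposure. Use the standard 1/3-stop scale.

ISO 8000

Shutter speed: 2 → 1.6 → 1.3 → 1 → 0.8 — 1 1/3 stops shorter (darker).
Need 1 1/3 stops brighter from the ISO: 3200 → 4000 → 5000 → 6400 → 8000.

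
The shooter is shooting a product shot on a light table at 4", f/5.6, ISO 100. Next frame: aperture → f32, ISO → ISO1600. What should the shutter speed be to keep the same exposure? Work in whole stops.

8 s

Aperture: f/5.6 → f/8 → f/11 → f/16 → f/22 → f/32 — 5 stops narrower (darker).
ISO: 100 → 200 → 400 → 800 → 1600 — 4 stops raised (brighter).
Net change so far: 1 stop darker. Offset with the shutter speed: 4 → 8.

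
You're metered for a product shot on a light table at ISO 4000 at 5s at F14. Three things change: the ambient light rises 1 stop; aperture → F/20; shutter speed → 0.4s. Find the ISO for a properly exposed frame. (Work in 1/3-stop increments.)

Scene light: 1 stop brighter.
Aperture: f/14 → f/16 → f/18 → f/20 — 1 stop smaller aperture (darker).
Shutter speed: 5 → 4 → 3.2 → 2.5 → 2 → 1.6 → 1.3 → 1 → 0.8 → 0.6 → 0.5 → 0.4 — 3 2/3 stops shorter (darker).
Net so far: 3 2/3 stops darker. ISO: 4000 → 5000 → 6400 → 8000 → 10000 → 12800 → 16000 → 20000 → 25600 → 32000 → 40000 → 51200.

ISO 51200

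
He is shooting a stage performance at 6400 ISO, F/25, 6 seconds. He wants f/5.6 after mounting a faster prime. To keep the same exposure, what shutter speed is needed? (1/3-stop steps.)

Aperture: f/25 → f/22 → f/20 → f/18 → f/16 → f/14 → f/13 → f/11 → f/10 → f/9 → f/8 → f/7.1 → f/6.3 → f/5.6 — 4 1/3 stops larger aperture (brighter).
Need 4 1/3 stops darker from the shutter speed: 6 → 5 → 4 → 3.2 → 2.5 → 2 → 1.6 → 1.3 → 1 → 0.8 → 0.6 → 0.5 → 0.4 → 0.3.

0.3 s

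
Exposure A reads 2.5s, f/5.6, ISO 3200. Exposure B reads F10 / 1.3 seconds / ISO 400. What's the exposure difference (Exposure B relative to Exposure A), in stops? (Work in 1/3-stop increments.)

5 2/3 stops darker

Aperture: f/5.6 → f/6.3 → f/7.1 → f/8 → f/9 → f/10 — 1 2/3 stops smaller aperture (darker).
Shutter speed: 2.5 → 2 → 1.6 → 1.3 — 1 stop shorter (darker).
ISO: 3200 → 2500 → 2000 → 1600 → 1250 → 1000 → 800 → 640 → 500 → 400 — 3 stops dropped (darker).
Net: −1 2/3 −1 −3 = −5 2/3 stops.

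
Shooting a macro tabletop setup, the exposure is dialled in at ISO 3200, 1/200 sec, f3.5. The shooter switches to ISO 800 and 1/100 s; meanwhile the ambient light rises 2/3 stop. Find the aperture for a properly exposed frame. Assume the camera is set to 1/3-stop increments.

Scene light: 2/3 stop brighter.
ISO: 3200 → 2500 → 2000 → 1600 → 1250 → 1000 → 800 — 2 stops dropped (darker).
Shutter speed: 1/200 → 1/160 → 1/125 → 1/100 — 1 stop longer (brighter).
Net so far: 1/3 stop darker. Aperture: f/3.5 → f/3.2.

f/3.2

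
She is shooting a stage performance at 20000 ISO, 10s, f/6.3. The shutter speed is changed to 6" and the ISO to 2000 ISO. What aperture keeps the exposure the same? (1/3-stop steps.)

f/1.6

Shutter speed: 10 → 8 → 6 — 2/3 stop faster (darker).
ISO: 20000 → 16000 → 12800 → 10000 → 8000 → 6400 → 5000 → 4000 → 3200 → 2500 → 2000 — 3 1/3 stops dropped (darker).
Net change so far: 4 stops darker. Offset with the aperture: f/6.3 → f/5.6 → f/5 → f/4.5 → f/4 → f/3.5 → f/3.2 → f/2.8 → f/2.5 → f/2.2 → f/2 → f/1.8 → f/1.6.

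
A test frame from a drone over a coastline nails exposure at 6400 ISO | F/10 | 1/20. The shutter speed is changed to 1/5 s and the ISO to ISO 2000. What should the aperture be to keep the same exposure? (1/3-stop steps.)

Shutter speed: 1/20 → 1/15 → 1/13 → 1/10 → 1/8 → 1/6 → 1/5 — 2 stops longer (brighter).
ISO: 6400 → 5000 → 4000 → 3200 → 2500 → 2000 — 1 2/3 stops lower (darker).
Net change so far: 1/3 stop brighter. Offset with the aperture: f/10 → f/11.

f/11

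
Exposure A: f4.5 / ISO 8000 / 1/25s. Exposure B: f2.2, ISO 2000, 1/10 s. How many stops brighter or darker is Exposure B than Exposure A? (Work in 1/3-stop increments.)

Aperture: f/4.5 → f/4 → f/3.5 → f/3.2 → f/2.8 → f/2.5 → f/2.2 — 2 stops opened up (brighter).
Shutter speed: 1/25 → 1/20 → 1/15 → 1/13 → 1/10 — 1 1/3 stops slower (brighter).
ISO: 8000 → 6400 → 5000 → 4000 → 3200 → 2500 → 2000 — 2 stops lower (darker).
Net: +2 +1 1/3 −2 = +1 1/3 stops.

1 1/3 stops brighter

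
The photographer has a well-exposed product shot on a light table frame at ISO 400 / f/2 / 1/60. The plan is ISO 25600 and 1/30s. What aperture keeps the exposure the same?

f/22

ISO: 400 → 800 → 1600 → 3200 → 6400 → 12800 → 25600 — 6 stops raised (brighter).
Shutter speed: 1/60 → 1/30 — 1 stop longer (brighter).
Net change so far: 7 stops brighter. Offset with the aperture: f/2 → f/2.8 → f/4 → f/5.6 → f/8 → f/11 → f/16 → f/22.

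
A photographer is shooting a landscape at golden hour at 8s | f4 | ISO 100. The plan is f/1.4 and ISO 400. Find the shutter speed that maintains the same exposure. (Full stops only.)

1/4s

Aperture: f/4 → f/2.8 → f/2 → f/1.4 — 3 stops larger aperture (brighter).
ISO: 100 → 200 → 400 — 2 stops raised (brighter).
Net change so far: 5 stops brighter. Offset with the shutter speed: 8 → 4 → 2 → 1 → 1/2 → 1/4.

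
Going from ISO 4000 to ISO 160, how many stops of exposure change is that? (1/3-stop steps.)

4000 → 3200 → 2500 → 2000 → 1600 → 1250 → 1000 → 800 → 640 → 500 → 400 → 320 → 250 → 200 → 160 — count the steps: 14 third-stops = 4 2/3 stops.

4 2/3 stops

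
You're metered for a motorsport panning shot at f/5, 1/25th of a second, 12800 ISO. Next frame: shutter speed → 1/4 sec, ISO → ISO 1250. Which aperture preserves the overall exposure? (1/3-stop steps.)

Shutter speed: 1/25 → 1/20 → 1/15 → 1/13 → 1/10 → 1/8 → 1/6 → 1/5 → 1/4 — 2 2/3 stops slower (brighter).
ISO: 12800 → 10000 → 8000 → 6400 → 5000 → 4000 → 3200 → 2500 → 2000 → 1600 → 1250 — 3 1/3 stops dropped (darker).
Net change so far: 2/3 stop darker. Offset with the aperture: f/5 → f/4.5 → f/4.

f/4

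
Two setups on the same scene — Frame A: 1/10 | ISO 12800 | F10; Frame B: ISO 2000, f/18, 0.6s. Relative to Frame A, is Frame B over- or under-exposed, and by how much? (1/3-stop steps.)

1 2/3 stops darker

Aperture: f/10 → f/11 → f/13 → f/14 → f/16 → f/18 — 1 2/3 stops stopped down (darker).
Shutter speed: 1/10 → 1/8 → 1/6 → 1/5 → 1/4 → 0.3 → 0.4 → 0.5 → 0.6 — 2 2/3 stops longer (brighter).
ISO: 12800 → 10000 → 8000 → 6400 → 5000 → 4000 → 3200 → 2500 → 2000 — 2 2/3 stops lower (darker).
Net: −1 2/3 +2 2/3 −2 2/3 = −1 2/3 stops.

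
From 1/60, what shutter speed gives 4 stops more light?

1/4s

Shutter speed: 1/60 → 1/30 → 1/15 → 1/8 → 1/4 — 4 stops longer (brighter).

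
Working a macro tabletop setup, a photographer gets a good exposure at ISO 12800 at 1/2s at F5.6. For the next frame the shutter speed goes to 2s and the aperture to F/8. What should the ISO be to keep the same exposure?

ISO 6400

Shutter speed: 1/2 → 1 → 2 — 2 stops longer (brighter).
Aperture: f/5.6 → f/8 — 1 stop smaller aperture (darker).
Net change so far: 1 stop brighter. Offset with the ISO: 12800 → 6400.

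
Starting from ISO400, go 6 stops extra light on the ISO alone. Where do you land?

ISO: 400 → 800 → 1600 → 3200 → 6400 → 12800 → 25600 — 6 stops higher (brighter).

ISO 25600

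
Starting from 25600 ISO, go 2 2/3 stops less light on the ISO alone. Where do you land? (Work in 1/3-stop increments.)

ISO: 25600 → 20000 → 16000 → 12800 → 10000 → 8000 → 6400 → 5000 → 4000 — 2 2/3 stops dropped (darker).

ISO 4000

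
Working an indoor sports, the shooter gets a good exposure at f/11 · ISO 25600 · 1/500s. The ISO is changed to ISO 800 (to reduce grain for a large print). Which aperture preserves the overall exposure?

ISO: 25600 → 12800 → 6400 → 3200 → 1600 → 800 — 5 stops dropped (darker).
Need 5 stops brighter from the aperture: f/11 → f/8 → f/5.6 → f/4 → f/2.8 → f/2.

f/2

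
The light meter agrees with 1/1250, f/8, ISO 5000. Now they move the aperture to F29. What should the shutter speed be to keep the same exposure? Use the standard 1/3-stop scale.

1/100s

Aperture: f/8 → f/9 → f/10 → f/11 → f/13 → f/14 → f/16 → f/18 → f/20 → f/22 → f/25 → f/29 — 3 2/3 stops smaller aperture (darker).
Need 3 2/3 stops brighter from the shutter speed: 1/1250 → 1/1000 → 1/800 → 1/640 → 1/500 → 1/400 → 1/320 → 1/250 → 1/200 → 1/160 → 1/125 → 1/100.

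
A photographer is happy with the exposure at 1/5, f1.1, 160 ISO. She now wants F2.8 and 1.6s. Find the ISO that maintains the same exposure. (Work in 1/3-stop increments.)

Aperture: f/1.1 → f/1.2 → f/1.4 → f/1.6 → f/1.8 → f/2 → f/2.2 → f/2.5 → f/2.8 — 2 2/3 stops smaller aperture (darker).
Shutter speed: 1/5 → 1/4 → 0.3 → 0.4 → 0.5 → 0.6 → 0.8 → 1 → 1.3 → 1.6 — 3 stops longer (brighter).
Net change so far: 1/3 stop brighter. Offset with the ISO: 160 → 125.

ISO 125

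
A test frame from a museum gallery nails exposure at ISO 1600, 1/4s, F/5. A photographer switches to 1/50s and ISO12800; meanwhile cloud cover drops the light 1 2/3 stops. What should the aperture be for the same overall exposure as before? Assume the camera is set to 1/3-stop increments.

f/2.2

Scene light: 1 2/3 stops darker.
Shutter speed: 1/4 → 1/5 → 1/6 → 1/8 → 1/10 → 1/13 → 1/15 → 1/20 → 1/25 → 1/30 → 1/40 → 1/50 — 3 2/3 stops faster (darker).
ISO: 1600 → 2000 → 2500 → 3200 → 4000 → 5000 → 6400 → 8000 → 10000 → 12800 — 3 stops raised (brighter).
Net so far: 2 1/3 stops darker. Aperture: f/5 → f/4.5 → f/4 → f/3.5 → f/3.2 → f/2.8 → f/2.5 → f/2.2.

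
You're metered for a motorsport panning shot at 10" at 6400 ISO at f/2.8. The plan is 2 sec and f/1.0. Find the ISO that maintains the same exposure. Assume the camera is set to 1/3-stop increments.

Shutter speed: 10 → 8 → 6 → 5 → 4 → 3.2 → 2.5 → 2 — 2 1/3 stops shorter (darker).
Aperture: f/2.8 → f/2.5 → f/2.2 → f/2 → f/1.8 → f/1.6 → f/1.4 → f/1.2 → f/1.1 → f/1.0 — 3 stops wider (brighter).
Net change so far: 2/3 stop brighter. Offset with the ISO: 6400 → 5000 → 4000.

ISO 4000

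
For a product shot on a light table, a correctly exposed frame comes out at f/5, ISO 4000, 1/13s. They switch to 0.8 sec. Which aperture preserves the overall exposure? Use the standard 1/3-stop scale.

f/16

Shutter speed: 1/13 → 1/10 → 1/8 → 1/6 → 1/5 → 1/4 → 0.3 → 0.4 → 0.5 → 0.6 → 0.8 — 3 1/3 stops slower (brighter).
Need 3 1/3 stops darker from the aperture: f/5 → f/5.6 → f/6.3 → f/7.1 → f/8 → f/9 → f/10 → f/11 → f/13 → f/14 → f/16.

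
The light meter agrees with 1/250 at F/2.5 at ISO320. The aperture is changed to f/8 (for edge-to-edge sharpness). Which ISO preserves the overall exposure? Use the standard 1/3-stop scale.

ISO 3200

Aperture: f/2.5 → f/2.8 → f/3.2 → f/3.5 → f/4 → f/4.5 → f/5 → f/5.6 → f/6.3 → f/7.1 → f/8 — 3 1/3 stops stopped down (darker).
Need 3 1/3 stops brighter from the ISO: 320 → 400 → 500 → 640 → 800 → 1000 → 1250 → 1600 → 2000 → 2500 → 3200.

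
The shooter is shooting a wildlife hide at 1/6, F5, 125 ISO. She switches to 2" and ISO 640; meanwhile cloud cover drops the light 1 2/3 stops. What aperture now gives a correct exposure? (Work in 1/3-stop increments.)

f/22

Scene light: 1 2/3 stops darker.
Shutter speed: 1/6 → 1/5 → 1/4 → 0.3 → 0.4 → 0.5 → 0.6 → 0.8 → 1 → 1.3 → 1.6 → 2 — 3 2/3 stops slower (brighter).
ISO: 125 → 160 → 200 → 250 → 320 → 400 → 500 → 640 — 2 1/3 stops raised (brighter).
Net so far: 4 1/3 stops brighter. Aperture: f/5 → f/5.6 → f/6.3 → f/7.1 → f/8 → f/9 → f/10 → f/11 → f/13 → f/14 → f/16 → f/18 → f/20 → f/22.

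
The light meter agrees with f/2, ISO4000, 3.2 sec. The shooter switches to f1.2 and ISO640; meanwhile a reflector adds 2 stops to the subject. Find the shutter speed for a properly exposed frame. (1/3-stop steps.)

2 s

Scene light: 2 stops brighter.
Aperture: f/2 → f/1.8 → f/1.6 → f/1.4 → f/1.2 — 1 1/3 stops larger aperture (brighter).
ISO: 4000 → 3200 → 2500 → 2000 → 1600 → 1250 → 1000 → 800 → 640 — 2 2/3 stops dropped (darker).
Net so far: 2/3 stop brighter. Shutter speed: 3.2 → 2.5 → 2.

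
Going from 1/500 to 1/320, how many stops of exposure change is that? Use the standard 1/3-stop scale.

1/500 → 1/400 → 1/320 — count the steps: 2 third-stops = 2/3 stop.

2/3 stop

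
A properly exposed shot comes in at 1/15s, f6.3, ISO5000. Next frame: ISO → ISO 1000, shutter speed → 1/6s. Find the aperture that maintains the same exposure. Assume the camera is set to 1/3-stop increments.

f/4.5

ISO: 5000 → 4000 → 3200 → 2500 → 2000 → 1600 → 1250 → 1000 — 2 1/3 stops lower (darker).
Shutter speed: 1/15 → 1/13 → 1/10 → 1/8 → 1/6 — 1 1/3 stops slower (brighter).
Net change so far: 1 stop darker. Offset with the aperture: f/6.3 → f/5.6 → f/5 → f/4.5.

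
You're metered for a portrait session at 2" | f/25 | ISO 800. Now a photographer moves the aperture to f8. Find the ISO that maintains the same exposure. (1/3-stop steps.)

ISO 80

Aperture: f/25 → f/22 → f/20 → f/18 → f/16 → f/14 → f/13 → f/11 → f/10 → f/9 → f/8 — 3 1/3 stops larger aperture (brighter).
Need 3 1/3 stops darker from the ISO: 800 → 640 → 500 → 400 → 320 → 250 → 200 → 160 → 125 → 100 → 80.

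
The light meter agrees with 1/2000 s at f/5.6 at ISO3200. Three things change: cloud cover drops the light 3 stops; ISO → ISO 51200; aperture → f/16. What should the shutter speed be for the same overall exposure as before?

Scene light: 3 stops darker.
ISO: 3200 → 6400 → 12800 → 25600 → 51200 — 4 stops raised (brighter).
Aperture: f/5.6 → f/8 → f/11 → f/16 — 3 stops stopped down (darker).
Net so far: 2 stops darker. Shutter speed: 1/2000 → 1/1000 → 1/500.

1/500s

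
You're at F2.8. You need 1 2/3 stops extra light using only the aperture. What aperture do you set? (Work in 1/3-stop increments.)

f/1.6

Aperture: f/2.8 → f/2.5 → f/2.2 → f/2 → f/1.8 → f/1.6 — 1 2/3 stops larger aperture (brighter).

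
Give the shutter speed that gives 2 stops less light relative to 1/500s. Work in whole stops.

Shutter speed: 1/500 → 1/1000 → 1/2000 — 2 stops shorter (darker).

1/2000s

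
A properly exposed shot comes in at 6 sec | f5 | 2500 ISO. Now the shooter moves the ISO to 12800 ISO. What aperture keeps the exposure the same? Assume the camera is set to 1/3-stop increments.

f/11

ISO: 2500 → 3200 → 4000 → 5000 → 6400 → 8000 → 10000 → 12800 — 2 1/3 stops raised (brighter).
Need 2 1/3 stops darker from the aperture: f/5 → f/5.6 → f/6.3 → f/7.1 → f/8 → f/9 → f/10 → f/11.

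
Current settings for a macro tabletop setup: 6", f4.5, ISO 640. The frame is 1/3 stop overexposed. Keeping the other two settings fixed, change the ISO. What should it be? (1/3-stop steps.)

Overexposed by 1/3 stop → need 1/3 stop darker.
ISO: 640 → 500.

ISO 500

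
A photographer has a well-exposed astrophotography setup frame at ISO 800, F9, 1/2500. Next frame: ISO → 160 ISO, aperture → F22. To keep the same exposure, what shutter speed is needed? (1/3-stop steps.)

ISO: 800 → 640 → 500 → 400 → 320 → 250 → 200 → 160 — 2 1/3 stops dropped (darker).
Aperture: f/9 → f/10 → f/11 → f/13 → f/14 → f/16 → f/18 → f/20 → f/22 — 2 2/3 stops smaller aperture (darker).
Net change so far: 5 stops darker. Offset with the shutter speed: 1/2500 → 1/2000 → 1/1600 → 1/1250 → 1/1000 → 1/800 → 1/640 → 1/500 → 1/400 → 1/320 → 1/250 → 1/200 → 1/160 → 1/125 → 1/100 → 1/80.

1/80s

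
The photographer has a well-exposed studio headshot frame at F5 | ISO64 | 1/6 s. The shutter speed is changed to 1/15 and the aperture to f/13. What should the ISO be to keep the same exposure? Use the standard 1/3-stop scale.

Shutter speed: 1/6 → 1/8 → 1/10 → 1/13 → 1/15 — 1 1/3 stops faster (darker).
Aperture: f/5 → f/5.6 → f/6.3 → f/7.1 → f/8 → f/9 → f/10 → f/11 → f/13 — 2 2/3 stops narrower (darker).
Net change so far: 4 stops darker. Offset with the ISO: 64 → 80 → 100 → 125 → 160 → 200 → 250 → 320 → 400 → 500 → 640 → 800 → 1000.

ISO 1000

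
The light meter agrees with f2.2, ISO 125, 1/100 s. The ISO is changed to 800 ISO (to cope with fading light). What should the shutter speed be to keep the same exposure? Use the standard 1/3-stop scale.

ISO: 125 → 160 → 200 → 250 → 320 → 400 → 500 → 640 → 800 — 2 2/3 stops raised (brighter).
Need 2 2/3 stops darker from the shutter speed: 1/100 → 1/125 → 1/160 → 1/200 → 1/250 → 1/320 → 1/400 → 1/500 → 1/640.

1/640s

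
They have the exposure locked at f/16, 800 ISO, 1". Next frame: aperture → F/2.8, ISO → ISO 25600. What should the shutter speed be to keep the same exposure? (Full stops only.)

Aperture: f/16 → f/11 → f/8 → f/5.6 → f/4 → f/2.8 — 5 stops opened up (brighter).
ISO: 800 → 1600 → 3200 → 6400 → 12800 → 25600 — 5 stops raised (brighter).
Net change so far: 10 stops brighter. Offset with the shutter speed: 1 → 1/2 → 1/4 → 1/8 → 1/15 → 1/30 → 1/60 → 1/125 → 1/250 → 1/500 → 1/1000.

1/1000s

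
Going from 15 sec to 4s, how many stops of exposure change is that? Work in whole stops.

2 stops

15 → 8 → 4 — count the steps: 2 stops.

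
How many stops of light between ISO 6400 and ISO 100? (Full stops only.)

6 stops

6400 → 3200 → 1600 → 800 → 400 → 200 → 100 — count the steps: 6 stops.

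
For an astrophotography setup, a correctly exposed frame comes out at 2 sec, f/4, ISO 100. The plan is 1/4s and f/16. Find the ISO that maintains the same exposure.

ISO 12800

Shutter speed: 2 → 1 → 1/2 → 1/4 — 3 stops shorter (darker).
Aperture: f/4 → f/5.6 → f/8 → f/11 → f/16 — 4 stops smaller aperture (darker).
Net change so far: 7 stops darker. Offset with the ISO: 100 → 200 → 400 → 800 → 1600 → 3200 → 6400 → 12800.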